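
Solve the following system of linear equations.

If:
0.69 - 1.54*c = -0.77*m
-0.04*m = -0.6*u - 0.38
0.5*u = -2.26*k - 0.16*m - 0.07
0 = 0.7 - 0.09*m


Then:
c = 4.34
k = -0.56
m = 7.78
u = -0.11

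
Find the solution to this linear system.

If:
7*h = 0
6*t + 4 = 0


Then:
h = 0
t = -2/3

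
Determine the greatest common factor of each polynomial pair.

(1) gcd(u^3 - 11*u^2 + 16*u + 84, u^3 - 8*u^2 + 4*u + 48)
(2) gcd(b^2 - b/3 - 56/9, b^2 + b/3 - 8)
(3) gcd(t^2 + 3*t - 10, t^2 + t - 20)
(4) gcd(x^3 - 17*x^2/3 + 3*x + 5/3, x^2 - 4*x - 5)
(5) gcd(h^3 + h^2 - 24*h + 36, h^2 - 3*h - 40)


(1) = gcd((u - 7)*(u - 6)*(u + 2), (u - 6)*(u - 4)*(u + 2)) = u^2 - 4*u - 12
(2) = gcd((b - 8/3)*(b + 7/3), (b - 8/3)*(b + 3)) = b - 8/3
(3) = gcd((t - 2)*(t + 5), (t - 4)*(t + 5)) = t + 5
(4) = x - 5
(5) = gcd((h - 3)*(h - 2)*(h + 6), (h - 8)*(h + 5)) = 1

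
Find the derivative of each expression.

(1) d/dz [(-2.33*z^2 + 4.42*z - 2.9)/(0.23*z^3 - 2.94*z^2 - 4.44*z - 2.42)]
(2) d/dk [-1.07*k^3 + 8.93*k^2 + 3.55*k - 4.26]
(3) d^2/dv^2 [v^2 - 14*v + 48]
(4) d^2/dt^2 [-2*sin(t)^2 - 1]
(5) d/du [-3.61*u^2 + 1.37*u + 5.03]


(1) = (0.5359*z^4 - 2.0332*z^3 + 25.341*z^2 - 5.7748*z - 23.5724)/(0.0529*z^6 - 1.3524*z^5 + 6.6012*z^4 + 24.994*z^3 + 33.9432*z^2 + 21.4896*z + 5.8564)
(2) = -3.21*k^2 + 17.86*k + 3.55
(3) = 2
(4) = -4*cos(2*t)
(5) = 1.37 - 7.22*u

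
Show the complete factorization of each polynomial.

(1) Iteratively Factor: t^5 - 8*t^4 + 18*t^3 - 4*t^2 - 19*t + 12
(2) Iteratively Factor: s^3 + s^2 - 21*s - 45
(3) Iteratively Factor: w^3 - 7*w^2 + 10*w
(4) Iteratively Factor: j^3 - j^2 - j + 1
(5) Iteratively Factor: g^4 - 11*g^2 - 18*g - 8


(1) = (t - 1)*(t^4 - 7*t^3 + 11*t^2 + 7*t - 12) = (t - 4)*(t - 1)*(t^3 - 3*t^2 - t + 3) = (t - 4)*(t - 1)^2*(t^2 - 2*t - 3) = (t - 4)*(t - 1)^2*(t + 1)*(t - 3)
(2) = (s + 3)*(s^2 - 2*s - 15) = (s + 3)^2*(s - 5)
(3) = (w)*(w^2 - 7*w + 10) = w*(w - 5)*(w - 2)
(4) = (j - 1)*(j^2 - 1) = (j - 1)*(j + 1)*(j - 1)
(5) = (g + 1)*(g^3 - g^2 - 10*g - 8) = (g + 1)^2*(g^2 - 2*g - 8) = (g + 1)^2*(g + 2)*(g - 4)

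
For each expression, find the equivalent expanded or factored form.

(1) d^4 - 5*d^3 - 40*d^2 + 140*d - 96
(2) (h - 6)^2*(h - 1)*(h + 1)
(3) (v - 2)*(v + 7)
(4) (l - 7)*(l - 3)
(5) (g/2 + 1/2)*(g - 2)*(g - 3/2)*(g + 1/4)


(1) = (d - 8)*(d - 2)*(d - 1)*(d + 6)
(2) = h^4 - 12*h^3 + 35*h^2 + 12*h - 36
(3) = v^2 + 5*v - 14
(4) = l^2 - 10*l + 21
(5) = g^4/2 - 9*g^3/8 - 9*g^2/16 + 23*g/16 + 3/8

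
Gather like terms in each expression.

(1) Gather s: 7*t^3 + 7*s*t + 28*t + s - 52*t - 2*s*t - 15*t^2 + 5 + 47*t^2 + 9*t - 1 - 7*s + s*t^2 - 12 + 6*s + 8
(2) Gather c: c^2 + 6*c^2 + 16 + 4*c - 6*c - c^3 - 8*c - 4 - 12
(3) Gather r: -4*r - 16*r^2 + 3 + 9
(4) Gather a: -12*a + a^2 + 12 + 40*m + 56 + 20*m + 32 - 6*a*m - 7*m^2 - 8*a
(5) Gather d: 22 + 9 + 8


(1) = s*(t^2 + 5*t) + 7*t^3 + 32*t^2 - 15*t
(2) = -c^3 + 7*c^2 - 10*c
(3) = -16*r^2 - 4*r + 12
(4) = a^2 + a*(-6*m - 20) - 7*m^2 + 60*m + 100
(5) = 39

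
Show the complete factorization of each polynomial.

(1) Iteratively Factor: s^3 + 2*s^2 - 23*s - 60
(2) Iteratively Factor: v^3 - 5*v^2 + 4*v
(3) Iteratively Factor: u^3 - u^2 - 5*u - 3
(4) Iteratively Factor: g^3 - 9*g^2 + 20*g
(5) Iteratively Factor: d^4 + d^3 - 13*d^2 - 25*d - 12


(1) = (s + 3)*(s^2 - s - 20) = (s + 3)*(s + 4)*(s - 5)
(2) = (v - 1)*(v^2 - 4*v) = v*(v - 1)*(v - 4)
(3) = (u + 1)*(u^2 - 2*u - 3) = (u - 3)*(u + 1)*(u + 1)
(4) = (g - 4)*(g^2 - 5*g) = g*(g - 4)*(g - 5)
(5) = (d - 4)*(d^3 + 5*d^2 + 7*d + 3) = (d - 4)*(d + 3)*(d^2 + 2*d + 1) = (d - 4)*(d + 1)*(d + 3)*(d + 1)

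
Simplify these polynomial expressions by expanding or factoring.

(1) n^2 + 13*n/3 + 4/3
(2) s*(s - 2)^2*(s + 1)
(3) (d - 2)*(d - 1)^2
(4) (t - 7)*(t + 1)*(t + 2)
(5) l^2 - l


(1) = (n + 1/3)*(n + 4)
(2) = s^4 - 3*s^3 + 4*s
(3) = d^3 - 4*d^2 + 5*d - 2
(4) = t^3 - 4*t^2 - 19*t - 14
(5) = l*(l - 1)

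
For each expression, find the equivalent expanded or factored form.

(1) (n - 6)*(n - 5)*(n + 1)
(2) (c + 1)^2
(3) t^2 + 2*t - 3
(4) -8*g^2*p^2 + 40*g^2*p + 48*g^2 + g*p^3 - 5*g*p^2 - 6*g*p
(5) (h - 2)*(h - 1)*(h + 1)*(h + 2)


(1) = n^3 - 10*n^2 + 19*n + 30
(2) = c^2 + 2*c + 1
(3) = (t - 1)*(t + 3)
(4) = (-8*g + p)*(p - 6)*(g*p + g)
(5) = h^4 - 5*h^2 + 4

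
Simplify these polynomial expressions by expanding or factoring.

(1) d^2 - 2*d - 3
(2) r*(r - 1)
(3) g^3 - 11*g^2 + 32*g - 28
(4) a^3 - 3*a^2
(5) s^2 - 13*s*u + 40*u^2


(1) = (d - 3)*(d + 1)
(2) = r^2 - r
(3) = (g - 7)*(g - 2)^2
(4) = a^2*(a - 3)
(5) = (s - 8*u)*(s - 5*u)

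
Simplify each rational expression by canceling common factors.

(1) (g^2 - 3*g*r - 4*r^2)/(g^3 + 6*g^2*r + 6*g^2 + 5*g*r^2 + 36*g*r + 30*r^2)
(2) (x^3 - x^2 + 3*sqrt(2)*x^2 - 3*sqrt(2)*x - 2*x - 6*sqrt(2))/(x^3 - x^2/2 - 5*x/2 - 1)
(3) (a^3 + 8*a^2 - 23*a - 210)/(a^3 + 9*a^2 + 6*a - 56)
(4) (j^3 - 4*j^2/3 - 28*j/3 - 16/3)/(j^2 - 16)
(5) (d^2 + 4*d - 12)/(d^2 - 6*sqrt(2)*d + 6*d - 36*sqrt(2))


(1) = (g - 4*r)/(g^2 + 5*g*r + 6*g + 30*r)
(2) = (2*x + 6*sqrt(2))/(2*x + 1)
(3) = (a^2 + a - 30)/(a^2 + 2*a - 8)
(4) = (3*j^2 + 8*j + 4)/(3*j + 12)
(5) = (d - 2)/(d - 6*sqrt(2))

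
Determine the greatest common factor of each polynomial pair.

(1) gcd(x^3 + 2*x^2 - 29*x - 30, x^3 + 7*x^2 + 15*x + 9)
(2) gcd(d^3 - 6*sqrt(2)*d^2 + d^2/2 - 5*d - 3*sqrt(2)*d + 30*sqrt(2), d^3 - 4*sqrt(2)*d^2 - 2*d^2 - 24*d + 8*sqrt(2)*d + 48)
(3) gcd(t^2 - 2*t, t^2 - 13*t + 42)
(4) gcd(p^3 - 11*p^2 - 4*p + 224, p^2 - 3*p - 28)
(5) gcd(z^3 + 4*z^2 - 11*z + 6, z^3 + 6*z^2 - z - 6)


(1) = x + 1
(2) = d^2 + d*(-6*sqrt(2) - 2) + 12*sqrt(2)
(3) = gcd(t*(t - 2), (t - 7)*(t - 6)) = 1
(4) = gcd((p - 8)*(p - 7)*(p + 4), (p - 7)*(p + 4)) = p^2 - 3*p - 28
(5) = gcd((z - 1)^2*(z + 6), (z - 1)*(z + 1)*(z + 6)) = z^2 + 5*z - 6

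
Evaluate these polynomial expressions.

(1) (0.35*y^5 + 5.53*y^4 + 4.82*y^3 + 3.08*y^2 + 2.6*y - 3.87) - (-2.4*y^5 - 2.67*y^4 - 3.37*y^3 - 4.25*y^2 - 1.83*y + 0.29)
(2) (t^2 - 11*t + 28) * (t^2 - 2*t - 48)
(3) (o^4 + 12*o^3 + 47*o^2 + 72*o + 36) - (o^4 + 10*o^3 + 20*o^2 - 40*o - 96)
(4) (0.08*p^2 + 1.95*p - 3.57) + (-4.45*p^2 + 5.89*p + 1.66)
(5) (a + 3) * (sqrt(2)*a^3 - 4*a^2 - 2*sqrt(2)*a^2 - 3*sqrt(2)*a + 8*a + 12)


(1) = 2.75*y^5 + 8.2*y^4 + 8.19*y^3 + 7.33*y^2 + 4.43*y - 4.16
(2) = t^4 - 13*t^3 + 2*t^2 + 472*t - 1344
(3) = 2*o^3 + 27*o^2 + 112*o + 132
(4) = -4.37*p^2 + 7.84*p - 1.91
(5) = sqrt(2)*a^4 - 4*a^3 + sqrt(2)*a^3 - 9*sqrt(2)*a^2 - 4*a^2 - 9*sqrt(2)*a + 36*a + 36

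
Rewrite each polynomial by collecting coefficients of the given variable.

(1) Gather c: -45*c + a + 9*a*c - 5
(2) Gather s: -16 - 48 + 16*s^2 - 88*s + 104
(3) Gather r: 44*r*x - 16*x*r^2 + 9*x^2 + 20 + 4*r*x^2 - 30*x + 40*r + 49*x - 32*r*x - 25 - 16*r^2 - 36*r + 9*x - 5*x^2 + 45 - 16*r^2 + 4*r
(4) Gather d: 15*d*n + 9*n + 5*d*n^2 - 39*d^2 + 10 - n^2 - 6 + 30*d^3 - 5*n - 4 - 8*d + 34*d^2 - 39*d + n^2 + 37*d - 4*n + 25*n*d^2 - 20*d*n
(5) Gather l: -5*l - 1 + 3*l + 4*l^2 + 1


(1) = a + c*(9*a - 45) - 5
(2) = 16*s^2 - 88*s + 40
(3) = r^2*(-16*x - 32) + r*(4*x^2 + 12*x + 8) + 4*x^2 + 28*x + 40
(4) = 30*d^3 + d^2*(25*n - 5) + d*(5*n^2 - 5*n - 10)
(5) = 4*l^2 - 2*l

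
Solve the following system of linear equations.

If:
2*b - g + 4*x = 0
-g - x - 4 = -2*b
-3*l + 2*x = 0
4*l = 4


Then:
No Solution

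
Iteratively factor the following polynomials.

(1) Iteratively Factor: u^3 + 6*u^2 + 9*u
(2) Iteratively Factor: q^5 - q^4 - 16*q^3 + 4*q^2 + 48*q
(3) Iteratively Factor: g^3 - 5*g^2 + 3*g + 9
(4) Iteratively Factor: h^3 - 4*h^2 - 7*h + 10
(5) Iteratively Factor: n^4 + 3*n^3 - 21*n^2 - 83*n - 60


(1) = (u + 3)*(u^2 + 3*u) = u*(u + 3)*(u + 3)
(2) = (q)*(q^4 - q^3 - 16*q^2 + 4*q + 48) = q*(q - 4)*(q^3 + 3*q^2 - 4*q - 12) = q*(q - 4)*(q - 2)*(q^2 + 5*q + 6) = q*(q - 4)*(q - 2)*(q + 3)*(q + 2)
(3) = (g - 3)*(g^2 - 2*g - 3) = (g - 3)*(g + 1)*(g - 3)
(4) = (h + 2)*(h^2 - 6*h + 5) = (h - 1)*(h + 2)*(h - 5)
(5) = (n + 4)*(n^3 - n^2 - 17*n - 15) = (n + 3)*(n + 4)*(n^2 - 4*n - 5) = (n - 5)*(n + 3)*(n + 4)*(n + 1)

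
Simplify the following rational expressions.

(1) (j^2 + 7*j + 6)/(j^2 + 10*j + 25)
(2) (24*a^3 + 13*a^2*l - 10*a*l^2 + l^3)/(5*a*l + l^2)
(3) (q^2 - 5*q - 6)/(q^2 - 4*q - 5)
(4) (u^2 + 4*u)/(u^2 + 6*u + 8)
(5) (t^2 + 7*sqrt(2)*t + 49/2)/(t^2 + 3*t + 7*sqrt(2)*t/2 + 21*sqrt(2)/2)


(1) = (j^2 + 7*j + 6)/(j^2 + 10*j + 25)
(2) = (24*a^3 + 13*a^2*l - 10*a*l^2 + l^3)/(5*a*l + l^2)
(3) = (q - 6)/(q - 5)
(4) = u/(u + 2)
(5) = (4*t + 14*sqrt(2))/(4*t + 12)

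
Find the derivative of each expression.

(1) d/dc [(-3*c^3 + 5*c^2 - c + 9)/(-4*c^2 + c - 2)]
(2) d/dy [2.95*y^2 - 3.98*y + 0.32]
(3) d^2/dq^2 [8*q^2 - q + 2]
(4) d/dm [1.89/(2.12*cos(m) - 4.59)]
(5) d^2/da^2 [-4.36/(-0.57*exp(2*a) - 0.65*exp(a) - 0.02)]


(1) = (12*c^4 - 6*c^3 + 19*c^2 + 52*c - 7)/(16*c^4 - 8*c^3 + 17*c^2 - 4*c + 4)
(2) = 5.9*y - 3.98
(3) = 16
(4) = 4.0068*sin(m)/(2.12*cos(m) - 4.59)^2
(5) = (4.36*(1.14*exp(a) + 0.65)*(2.28*exp(a) + 1.3)*exp(a) - (9.9408*exp(a) + 2.834)*(0.57*exp(2*a) + 0.65*exp(a) + 0.02))*exp(a)/(0.57*exp(2*a) + 0.65*exp(a) + 0.02)^3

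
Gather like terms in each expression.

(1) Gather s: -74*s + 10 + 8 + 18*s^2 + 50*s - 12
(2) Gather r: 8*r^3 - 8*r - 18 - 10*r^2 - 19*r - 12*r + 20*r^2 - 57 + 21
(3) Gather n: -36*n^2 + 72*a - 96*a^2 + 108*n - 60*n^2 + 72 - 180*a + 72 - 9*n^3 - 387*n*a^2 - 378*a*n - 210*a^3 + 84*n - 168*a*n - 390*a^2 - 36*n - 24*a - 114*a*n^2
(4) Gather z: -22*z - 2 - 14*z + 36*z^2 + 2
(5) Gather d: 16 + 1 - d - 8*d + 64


(1) = 18*s^2 - 24*s + 6
(2) = 8*r^3 + 10*r^2 - 39*r - 54
(3) = -210*a^3 - 486*a^2 - 132*a - 9*n^3 + n^2*(-114*a - 96) + n*(-387*a^2 - 546*a + 156) + 144
(4) = 36*z^2 - 36*z
(5) = 81 - 9*d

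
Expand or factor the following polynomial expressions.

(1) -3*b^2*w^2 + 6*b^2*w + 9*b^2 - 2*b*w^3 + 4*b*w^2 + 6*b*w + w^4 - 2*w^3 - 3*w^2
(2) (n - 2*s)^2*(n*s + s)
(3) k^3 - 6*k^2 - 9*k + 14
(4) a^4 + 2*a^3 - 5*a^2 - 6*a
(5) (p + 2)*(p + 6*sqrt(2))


(1) = (-3*b + w)*(b + w)*(w - 3)*(w + 1)
(2) = n^3*s - 4*n^2*s^2 + n^2*s + 4*n*s^3 - 4*n*s^2 + 4*s^3
(3) = (k - 7)*(k - 1)*(k + 2)
(4) = a*(a - 2)*(a + 1)*(a + 3)
(5) = p^2 + 2*p + 6*sqrt(2)*p + 12*sqrt(2)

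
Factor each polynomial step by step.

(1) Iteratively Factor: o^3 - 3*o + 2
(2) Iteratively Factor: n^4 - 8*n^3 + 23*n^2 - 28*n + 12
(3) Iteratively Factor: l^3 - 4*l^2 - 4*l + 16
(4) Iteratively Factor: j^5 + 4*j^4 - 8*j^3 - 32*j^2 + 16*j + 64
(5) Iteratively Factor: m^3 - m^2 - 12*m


(1) = (o + 2)*(o^2 - 2*o + 1) = (o - 1)*(o + 2)*(o - 1)
(2) = (n - 2)*(n^3 - 6*n^2 + 11*n - 6) = (n - 2)*(n - 1)*(n^2 - 5*n + 6) = (n - 2)^2*(n - 1)*(n - 3)
(3) = (l - 2)*(l^2 - 2*l - 8) = (l - 4)*(l - 2)*(l + 2)
(4) = (j + 4)*(j^4 - 8*j^2 + 16) = (j + 2)*(j + 4)*(j^3 - 2*j^2 - 4*j + 8) = (j + 2)^2*(j + 4)*(j^2 - 4*j + 4) = (j - 2)*(j + 2)^2*(j + 4)*(j - 2)
(5) = (m - 4)*(m^2 + 3*m) = (m - 4)*(m + 3)*(m)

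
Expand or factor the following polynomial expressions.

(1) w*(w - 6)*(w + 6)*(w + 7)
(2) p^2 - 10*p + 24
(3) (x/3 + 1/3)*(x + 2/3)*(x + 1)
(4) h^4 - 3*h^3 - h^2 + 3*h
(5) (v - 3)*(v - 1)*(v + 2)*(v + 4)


(1) = w^4 + 7*w^3 - 36*w^2 - 252*w
(2) = (p - 6)*(p - 4)
(3) = x^3/3 + 8*x^2/9 + 7*x/9 + 2/9
(4) = h*(h - 3)*(h - 1)*(h + 1)
(5) = v^4 + 2*v^3 - 13*v^2 - 14*v + 24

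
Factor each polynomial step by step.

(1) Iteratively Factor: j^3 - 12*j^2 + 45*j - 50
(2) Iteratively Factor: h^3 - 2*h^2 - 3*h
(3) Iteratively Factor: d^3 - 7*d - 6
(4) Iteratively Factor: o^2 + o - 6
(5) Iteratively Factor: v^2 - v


(1) = (j - 5)*(j^2 - 7*j + 10) = (j - 5)^2*(j - 2)
(2) = (h - 3)*(h^2 + h) = h*(h - 3)*(h + 1)
(3) = (d + 2)*(d^2 - 2*d - 3) = (d - 3)*(d + 2)*(d + 1)
(4) = (o - 2)*(o + 3)
(5) = (v - 1)*(v)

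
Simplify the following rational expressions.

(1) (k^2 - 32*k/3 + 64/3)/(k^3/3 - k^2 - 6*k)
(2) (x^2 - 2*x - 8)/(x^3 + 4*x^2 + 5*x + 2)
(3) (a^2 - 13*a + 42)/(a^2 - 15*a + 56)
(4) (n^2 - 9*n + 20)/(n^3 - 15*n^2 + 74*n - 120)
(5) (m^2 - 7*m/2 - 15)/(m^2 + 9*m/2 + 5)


(1) = (3*k^2 - 32*k + 64)/(k^3 - 3*k^2 - 18*k)
(2) = (x - 4)/(x^2 + 2*x + 1)
(3) = (a - 6)/(a - 8)
(4) = 1/(n - 6)
(5) = (m - 6)/(m + 2)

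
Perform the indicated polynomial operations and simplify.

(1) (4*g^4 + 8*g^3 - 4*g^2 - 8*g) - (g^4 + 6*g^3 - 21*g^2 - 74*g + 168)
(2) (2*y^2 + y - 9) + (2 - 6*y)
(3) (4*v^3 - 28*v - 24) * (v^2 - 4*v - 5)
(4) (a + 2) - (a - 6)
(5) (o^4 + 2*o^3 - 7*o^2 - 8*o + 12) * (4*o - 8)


(1) = 3*g^4 + 2*g^3 + 17*g^2 + 66*g - 168
(2) = 2*y^2 - 5*y - 7
(3) = 4*v^5 - 16*v^4 - 48*v^3 + 88*v^2 + 236*v + 120
(4) = 8
(5) = 4*o^5 - 44*o^3 + 24*o^2 + 112*o - 96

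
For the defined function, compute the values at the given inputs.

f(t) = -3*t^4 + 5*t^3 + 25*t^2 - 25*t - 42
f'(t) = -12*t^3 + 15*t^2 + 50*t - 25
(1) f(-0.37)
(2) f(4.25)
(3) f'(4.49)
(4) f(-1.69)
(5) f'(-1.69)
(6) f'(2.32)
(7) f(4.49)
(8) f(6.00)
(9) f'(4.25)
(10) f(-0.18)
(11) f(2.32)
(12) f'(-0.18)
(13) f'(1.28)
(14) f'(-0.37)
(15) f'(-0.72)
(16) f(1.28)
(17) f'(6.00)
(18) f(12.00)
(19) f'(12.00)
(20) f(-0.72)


(1) = -29.64
(2) = -291.62
(3) = -584.32
(4) = 23.05
(5) = -8.74
(6) = 21.89
(7) = -416.94
(8) = -2100.00
(9) = -462.75
(10) = -36.72
(11) = 10.09
(12) = -33.44
(13) = 38.41
(14) = -40.84
(15) = -48.75
(16) = -30.61
(17) = -1777.00
(18) = -50310.00
(19) = -18001.00
(20) = -13.71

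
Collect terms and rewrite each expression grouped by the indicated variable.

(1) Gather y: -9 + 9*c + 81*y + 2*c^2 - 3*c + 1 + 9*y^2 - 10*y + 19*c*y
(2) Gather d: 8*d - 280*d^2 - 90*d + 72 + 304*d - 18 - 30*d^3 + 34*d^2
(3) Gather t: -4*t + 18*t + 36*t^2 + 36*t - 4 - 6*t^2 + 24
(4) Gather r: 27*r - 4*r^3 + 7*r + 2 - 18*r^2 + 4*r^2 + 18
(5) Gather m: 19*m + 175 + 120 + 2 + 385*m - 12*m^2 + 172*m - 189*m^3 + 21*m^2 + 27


(1) = 2*c^2 + 6*c + 9*y^2 + y*(19*c + 71) - 8
(2) = -30*d^3 - 246*d^2 + 222*d + 54
(3) = 30*t^2 + 50*t + 20
(4) = -4*r^3 - 14*r^2 + 34*r + 20
(5) = -189*m^3 + 9*m^2 + 576*m + 324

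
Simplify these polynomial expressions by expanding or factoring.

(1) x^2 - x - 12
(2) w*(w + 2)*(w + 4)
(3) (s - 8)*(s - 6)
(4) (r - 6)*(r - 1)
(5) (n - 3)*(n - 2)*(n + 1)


(1) = (x - 4)*(x + 3)
(2) = w^3 + 6*w^2 + 8*w
(3) = s^2 - 14*s + 48
(4) = r^2 - 7*r + 6
(5) = n^3 - 4*n^2 + n + 6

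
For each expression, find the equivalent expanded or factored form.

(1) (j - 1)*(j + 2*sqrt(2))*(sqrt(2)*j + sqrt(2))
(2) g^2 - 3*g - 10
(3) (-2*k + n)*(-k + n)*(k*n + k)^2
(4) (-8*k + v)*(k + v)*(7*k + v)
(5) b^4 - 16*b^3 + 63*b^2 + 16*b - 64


(1) = sqrt(2)*j^3 + 4*j^2 - sqrt(2)*j - 4
(2) = (g - 5)*(g + 2)
(3) = 2*k^4*n^2 + 4*k^4*n + 2*k^4 - 3*k^3*n^3 - 6*k^3*n^2 - 3*k^3*n + k^2*n^4 + 2*k^2*n^3 + k^2*n^2
(4) = -56*k^3 - 57*k^2*v + v^3
(5) = (b - 8)^2*(b - 1)*(b + 1)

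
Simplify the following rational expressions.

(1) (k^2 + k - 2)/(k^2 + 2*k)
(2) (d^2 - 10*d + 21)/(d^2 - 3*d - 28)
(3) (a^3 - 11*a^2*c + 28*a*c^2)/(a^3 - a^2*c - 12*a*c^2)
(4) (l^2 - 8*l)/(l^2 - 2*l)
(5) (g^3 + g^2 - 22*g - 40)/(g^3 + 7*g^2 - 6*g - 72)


(1) = (k - 1)/k
(2) = (d - 3)/(d + 4)
(3) = (a - 7*c)/(a + 3*c)
(4) = (l - 8)/(l - 2)
(5) = (g^2 - 3*g - 10)/(g^2 + 3*g - 18)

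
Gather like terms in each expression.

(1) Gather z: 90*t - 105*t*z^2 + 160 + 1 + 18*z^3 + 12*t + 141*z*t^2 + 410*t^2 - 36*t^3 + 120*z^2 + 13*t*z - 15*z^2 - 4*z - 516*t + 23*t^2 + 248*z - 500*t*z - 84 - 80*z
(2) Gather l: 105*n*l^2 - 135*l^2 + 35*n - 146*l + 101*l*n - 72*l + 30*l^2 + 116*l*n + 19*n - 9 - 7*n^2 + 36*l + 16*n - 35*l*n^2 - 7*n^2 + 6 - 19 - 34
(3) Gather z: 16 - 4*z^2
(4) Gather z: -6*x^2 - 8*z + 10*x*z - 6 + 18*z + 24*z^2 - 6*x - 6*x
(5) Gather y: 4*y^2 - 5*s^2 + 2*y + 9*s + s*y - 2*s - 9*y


(1) = -36*t^3 + 433*t^2 - 414*t + 18*z^3 + z^2*(105 - 105*t) + z*(141*t^2 - 487*t + 164) + 77
(2) = l^2*(105*n - 105) + l*(-35*n^2 + 217*n - 182) - 14*n^2 + 70*n - 56
(3) = 16 - 4*z^2
(4) = -6*x^2 - 12*x + 24*z^2 + z*(10*x + 10) - 6
(5) = -5*s^2 + 7*s + 4*y^2 + y*(s - 7)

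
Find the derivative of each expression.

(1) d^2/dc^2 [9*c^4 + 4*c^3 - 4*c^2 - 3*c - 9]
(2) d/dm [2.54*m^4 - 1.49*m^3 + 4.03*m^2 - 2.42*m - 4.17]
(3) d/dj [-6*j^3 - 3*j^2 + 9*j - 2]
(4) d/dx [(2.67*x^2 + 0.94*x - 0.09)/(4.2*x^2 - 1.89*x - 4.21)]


(1) = 108*c^2 + 24*c - 8
(2) = 10.16*m^3 - 4.47*m^2 + 8.06*m - 2.42
(3) = -18*j^2 - 6*j + 9
(4) = (-8.9943*x^2 - 21.7254*x - 4.1275)/(17.64*x^4 - 15.876*x^3 - 31.7919*x^2 + 15.9138*x + 17.7241)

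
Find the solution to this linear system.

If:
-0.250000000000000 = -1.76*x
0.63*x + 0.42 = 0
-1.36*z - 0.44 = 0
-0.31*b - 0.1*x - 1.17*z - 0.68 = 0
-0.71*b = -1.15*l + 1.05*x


Then:
No Solution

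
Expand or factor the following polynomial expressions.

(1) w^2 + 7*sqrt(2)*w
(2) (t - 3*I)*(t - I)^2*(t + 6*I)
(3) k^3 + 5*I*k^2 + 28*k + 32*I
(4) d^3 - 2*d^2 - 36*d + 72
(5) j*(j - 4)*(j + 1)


(1) = w*(w + 7*sqrt(2))
(2) = t^4 + I*t^3 + 23*t^2 - 39*I*t - 18
(3) = (k - 4*I)*(k + I)*(k + 8*I)
(4) = (d - 6)*(d - 2)*(d + 6)
(5) = j^3 - 3*j^2 - 4*j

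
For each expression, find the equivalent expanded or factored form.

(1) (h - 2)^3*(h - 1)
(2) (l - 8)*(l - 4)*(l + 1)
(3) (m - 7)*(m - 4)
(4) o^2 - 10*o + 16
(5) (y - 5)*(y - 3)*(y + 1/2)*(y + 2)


(1) = h^4 - 7*h^3 + 18*h^2 - 20*h + 8
(2) = l^3 - 11*l^2 + 20*l + 32
(3) = m^2 - 11*m + 28
(4) = (o - 8)*(o - 2)
(5) = y^4 - 11*y^3/2 - 4*y^2 + 59*y/2 + 15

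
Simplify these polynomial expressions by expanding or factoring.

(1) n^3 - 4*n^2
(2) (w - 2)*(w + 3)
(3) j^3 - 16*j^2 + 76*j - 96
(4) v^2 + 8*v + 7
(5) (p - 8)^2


(1) = n^2*(n - 4)
(2) = w^2 + w - 6
(3) = (j - 8)*(j - 6)*(j - 2)
(4) = (v + 1)*(v + 7)
(5) = p^2 - 16*p + 64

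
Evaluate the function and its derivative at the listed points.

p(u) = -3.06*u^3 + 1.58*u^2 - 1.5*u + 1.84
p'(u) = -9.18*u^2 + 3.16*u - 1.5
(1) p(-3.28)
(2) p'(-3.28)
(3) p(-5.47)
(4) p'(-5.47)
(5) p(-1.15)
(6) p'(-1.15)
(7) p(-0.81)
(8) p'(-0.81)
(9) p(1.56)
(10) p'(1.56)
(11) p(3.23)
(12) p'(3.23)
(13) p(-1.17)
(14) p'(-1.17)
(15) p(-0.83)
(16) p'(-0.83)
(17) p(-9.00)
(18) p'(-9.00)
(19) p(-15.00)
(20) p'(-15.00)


(1) = 131.74
(2) = -110.63
(3) = 558.14
(4) = -293.46
(5) = 10.31
(6) = -17.27
(7) = 5.72
(8) = -10.08
(9) = -8.27
(10) = -18.91
(11) = -89.64
(12) = -87.07
(13) = 10.66
(14) = -17.76
(15) = 5.92
(16) = -10.45
(17) = 2374.06
(18) = -773.52
(19) = 10707.34
(20) = -2114.40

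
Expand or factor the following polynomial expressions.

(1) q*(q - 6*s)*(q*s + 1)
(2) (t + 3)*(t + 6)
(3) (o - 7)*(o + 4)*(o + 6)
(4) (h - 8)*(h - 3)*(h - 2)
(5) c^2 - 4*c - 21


(1) = q^3*s - 6*q^2*s^2 + q^2 - 6*q*s
(2) = t^2 + 9*t + 18
(3) = o^3 + 3*o^2 - 46*o - 168
(4) = h^3 - 13*h^2 + 46*h - 48
(5) = (c - 7)*(c + 3)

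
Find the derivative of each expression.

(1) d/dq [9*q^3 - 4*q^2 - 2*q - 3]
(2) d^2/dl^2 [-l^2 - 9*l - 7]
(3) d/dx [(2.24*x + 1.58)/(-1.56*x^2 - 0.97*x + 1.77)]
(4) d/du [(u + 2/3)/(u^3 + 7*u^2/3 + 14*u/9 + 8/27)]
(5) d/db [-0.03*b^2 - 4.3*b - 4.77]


(1) = 27*q^2 - 8*q - 2
(2) = -2
(3) = (3.4944*x^2 + 4.9296*x + 5.4974)/(2.4336*x^4 + 3.0264*x^3 - 4.5815*x^2 - 3.4338*x + 3.1329)
(4) = 27*(-6*u - 5)/(81*u^4 + 270*u^3 + 297*u^2 + 120*u + 16)
(5) = -0.06*b - 4.3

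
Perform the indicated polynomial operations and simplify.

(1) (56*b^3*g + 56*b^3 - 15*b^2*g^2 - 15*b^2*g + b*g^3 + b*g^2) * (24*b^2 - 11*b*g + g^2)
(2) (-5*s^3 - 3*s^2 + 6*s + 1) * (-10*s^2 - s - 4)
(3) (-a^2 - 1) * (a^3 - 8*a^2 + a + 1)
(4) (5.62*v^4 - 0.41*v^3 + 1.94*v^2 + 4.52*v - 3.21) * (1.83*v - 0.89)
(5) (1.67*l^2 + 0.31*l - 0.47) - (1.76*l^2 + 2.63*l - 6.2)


(1) = 1344*b^5*g + 1344*b^5 - 976*b^4*g^2 - 976*b^4*g + 245*b^3*g^3 + 245*b^3*g^2 - 26*b^2*g^4 - 26*b^2*g^3 + b*g^5 + b*g^4
(2) = 50*s^5 + 35*s^4 - 37*s^3 - 4*s^2 - 25*s - 4
(3) = -a^5 + 8*a^4 - 2*a^3 + 7*a^2 - a - 1
(4) = 10.2846*v^5 - 5.7521*v^4 + 3.9151*v^3 + 6.545*v^2 - 9.8971*v + 2.8569
(5) = -0.09*l^2 - 2.32*l + 5.73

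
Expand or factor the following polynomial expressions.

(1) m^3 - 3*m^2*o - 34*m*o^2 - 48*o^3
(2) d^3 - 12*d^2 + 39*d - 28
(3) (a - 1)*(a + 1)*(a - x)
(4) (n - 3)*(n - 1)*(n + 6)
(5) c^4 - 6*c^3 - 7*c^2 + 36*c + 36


(1) = (m - 8*o)*(m + 2*o)*(m + 3*o)
(2) = (d - 7)*(d - 4)*(d - 1)
(3) = a^3 - a^2*x - a + x
(4) = n^3 + 2*n^2 - 21*n + 18
(5) = (c - 6)*(c - 3)*(c + 1)*(c + 2)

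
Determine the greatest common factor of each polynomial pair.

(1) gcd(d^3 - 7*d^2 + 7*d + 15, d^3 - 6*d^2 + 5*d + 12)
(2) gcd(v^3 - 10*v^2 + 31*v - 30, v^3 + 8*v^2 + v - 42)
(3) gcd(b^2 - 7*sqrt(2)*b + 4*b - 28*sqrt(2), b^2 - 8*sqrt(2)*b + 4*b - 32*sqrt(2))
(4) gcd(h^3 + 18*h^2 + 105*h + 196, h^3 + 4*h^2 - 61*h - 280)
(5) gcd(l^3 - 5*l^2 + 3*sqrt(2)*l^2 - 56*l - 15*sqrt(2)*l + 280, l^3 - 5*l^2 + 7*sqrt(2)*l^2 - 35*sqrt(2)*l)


(1) = gcd((d - 5)*(d - 3)*(d + 1), (d - 4)*(d - 3)*(d + 1)) = d^2 - 2*d - 3
(2) = gcd((v - 5)*(v - 3)*(v - 2), (v - 2)*(v + 3)*(v + 7)) = v - 2
(3) = b + 4
(4) = gcd((h + 4)*(h + 7)^2, (h - 8)*(h + 5)*(h + 7)) = h + 7
(5) = gcd((l - 5)*(l - 4*sqrt(2))*(l + 7*sqrt(2)), l*(l - 5)*(l + 7*sqrt(2))) = l^2 + l*(-5 + 7*sqrt(2)) - 35*sqrt(2)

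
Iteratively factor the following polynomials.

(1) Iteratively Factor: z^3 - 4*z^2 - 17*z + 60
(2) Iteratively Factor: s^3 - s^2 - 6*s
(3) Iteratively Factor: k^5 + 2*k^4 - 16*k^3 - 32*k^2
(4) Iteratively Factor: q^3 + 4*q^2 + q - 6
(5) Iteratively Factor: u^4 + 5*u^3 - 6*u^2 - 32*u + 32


(1) = (z + 4)*(z^2 - 8*z + 15) = (z - 5)*(z + 4)*(z - 3)
(2) = (s - 3)*(s^2 + 2*s) = (s - 3)*(s + 2)*(s)
(3) = (k)*(k^4 + 2*k^3 - 16*k^2 - 32*k) = k*(k + 4)*(k^3 - 2*k^2 - 8*k) = k^2*(k + 4)*(k^2 - 2*k - 8) = k^2*(k - 4)*(k + 4)*(k + 2)
(4) = (q + 3)*(q^2 + q - 2) = (q + 2)*(q + 3)*(q - 1)
(5) = (u - 1)*(u^3 + 6*u^2 - 32) = (u - 2)*(u - 1)*(u^2 + 8*u + 16) = (u - 2)*(u - 1)*(u + 4)*(u + 4)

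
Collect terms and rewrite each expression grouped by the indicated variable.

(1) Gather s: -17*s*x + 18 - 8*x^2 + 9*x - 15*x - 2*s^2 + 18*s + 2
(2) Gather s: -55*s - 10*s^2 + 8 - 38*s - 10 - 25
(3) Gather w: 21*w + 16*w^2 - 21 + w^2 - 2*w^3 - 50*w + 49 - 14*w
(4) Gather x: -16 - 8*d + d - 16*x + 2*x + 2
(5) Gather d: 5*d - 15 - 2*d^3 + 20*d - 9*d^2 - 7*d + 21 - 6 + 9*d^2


(1) = -2*s^2 + s*(18 - 17*x) - 8*x^2 - 6*x + 20
(2) = -10*s^2 - 93*s - 27
(3) = -2*w^3 + 17*w^2 - 43*w + 28
(4) = -7*d - 14*x - 14
(5) = -2*d^3 + 18*d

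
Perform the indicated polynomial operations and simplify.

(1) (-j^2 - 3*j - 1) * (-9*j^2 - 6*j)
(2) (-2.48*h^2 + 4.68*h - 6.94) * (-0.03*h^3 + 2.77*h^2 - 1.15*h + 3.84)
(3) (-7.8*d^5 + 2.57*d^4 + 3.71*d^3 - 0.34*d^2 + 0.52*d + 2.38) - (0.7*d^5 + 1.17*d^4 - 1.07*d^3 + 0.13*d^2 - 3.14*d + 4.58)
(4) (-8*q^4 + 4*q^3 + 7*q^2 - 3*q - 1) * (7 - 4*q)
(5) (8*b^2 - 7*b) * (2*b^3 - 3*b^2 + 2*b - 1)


(1) = 9*j^4 + 33*j^3 + 27*j^2 + 6*j
(2) = 0.0744*h^5 - 7.01*h^4 + 16.0238*h^3 - 34.129*h^2 + 25.9522*h - 26.6496
(3) = -8.5*d^5 + 1.4*d^4 + 4.78*d^3 - 0.47*d^2 + 3.66*d - 2.2
(4) = 32*q^5 - 72*q^4 + 61*q^2 - 17*q - 7
(5) = 16*b^5 - 38*b^4 + 37*b^3 - 22*b^2 + 7*b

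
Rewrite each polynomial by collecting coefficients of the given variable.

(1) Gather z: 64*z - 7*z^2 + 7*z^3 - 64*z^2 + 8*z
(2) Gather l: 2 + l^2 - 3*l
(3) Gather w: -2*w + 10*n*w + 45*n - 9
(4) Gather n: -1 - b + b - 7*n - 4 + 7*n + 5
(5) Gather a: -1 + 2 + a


(1) = 7*z^3 - 71*z^2 + 72*z
(2) = l^2 - 3*l + 2
(3) = 45*n + w*(10*n - 2) - 9
(4) = 0
(5) = a + 1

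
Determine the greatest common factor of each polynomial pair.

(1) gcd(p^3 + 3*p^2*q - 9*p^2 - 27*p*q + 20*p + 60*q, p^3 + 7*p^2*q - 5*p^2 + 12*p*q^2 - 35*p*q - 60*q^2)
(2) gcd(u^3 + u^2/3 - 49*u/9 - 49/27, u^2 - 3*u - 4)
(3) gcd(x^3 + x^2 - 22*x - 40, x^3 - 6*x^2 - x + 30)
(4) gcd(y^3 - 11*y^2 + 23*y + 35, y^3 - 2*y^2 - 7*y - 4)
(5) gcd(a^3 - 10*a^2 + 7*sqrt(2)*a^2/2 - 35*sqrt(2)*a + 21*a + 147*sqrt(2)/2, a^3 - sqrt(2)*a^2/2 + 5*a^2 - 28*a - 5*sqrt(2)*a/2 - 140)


(1) = gcd((p - 5)*(p - 4)*(p + 3*q), (p - 5)*(p + 3*q)*(p + 4*q)) = p^2 + 3*p*q - 5*p - 15*q
(2) = 1
(3) = gcd((x - 5)*(x + 2)*(x + 4), (x - 5)*(x - 3)*(x + 2)) = x^2 - 3*x - 10
(4) = y + 1
(5) = a + 7*sqrt(2)/2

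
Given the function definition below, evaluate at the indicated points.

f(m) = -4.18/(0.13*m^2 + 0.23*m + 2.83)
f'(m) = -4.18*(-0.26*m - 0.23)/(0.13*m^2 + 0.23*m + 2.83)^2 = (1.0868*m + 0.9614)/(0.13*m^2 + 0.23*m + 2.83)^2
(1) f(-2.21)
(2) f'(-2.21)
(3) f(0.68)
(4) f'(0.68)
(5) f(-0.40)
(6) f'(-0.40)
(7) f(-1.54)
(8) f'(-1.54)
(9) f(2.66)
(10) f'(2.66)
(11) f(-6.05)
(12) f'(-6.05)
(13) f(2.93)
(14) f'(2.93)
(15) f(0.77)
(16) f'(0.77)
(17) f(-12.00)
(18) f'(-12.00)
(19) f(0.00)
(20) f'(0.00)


(1) = -1.41
(2) = -0.16
(3) = -1.37
(4) = 0.18
(5) = -1.52
(6) = 0.07
(7) = -1.50
(8) = -0.09
(9) = -0.96
(10) = 0.20
(11) = -0.67
(12) = -0.15
(13) = -0.90
(14) = 0.19
(15) = -1.36
(16) = 0.19
(17) = -0.22
(18) = -0.03
(19) = -1.48
(20) = 0.12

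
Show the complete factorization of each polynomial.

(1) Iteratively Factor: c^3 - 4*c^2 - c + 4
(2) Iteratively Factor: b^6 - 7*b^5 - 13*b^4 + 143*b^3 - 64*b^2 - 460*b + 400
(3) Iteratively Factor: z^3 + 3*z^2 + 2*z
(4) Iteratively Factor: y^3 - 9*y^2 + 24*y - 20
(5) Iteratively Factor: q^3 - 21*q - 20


(1) = (c - 4)*(c^2 - 1) = (c - 4)*(c + 1)*(c - 1)
(2) = (b + 4)*(b^5 - 11*b^4 + 31*b^3 + 19*b^2 - 140*b + 100) = (b + 2)*(b + 4)*(b^4 - 13*b^3 + 57*b^2 - 95*b + 50) = (b - 2)*(b + 2)*(b + 4)*(b^3 - 11*b^2 + 35*b - 25) = (b - 2)*(b - 1)*(b + 2)*(b + 4)*(b^2 - 10*b + 25) = (b - 5)*(b - 2)*(b - 1)*(b + 2)*(b + 4)*(b - 5)
(3) = (z)*(z^2 + 3*z + 2) = z*(z + 2)*(z + 1)
(4) = (y - 2)*(y^2 - 7*y + 10) = (y - 5)*(y - 2)*(y - 2)
(5) = (q + 1)*(q^2 - q - 20) = (q + 1)*(q + 4)*(q - 5)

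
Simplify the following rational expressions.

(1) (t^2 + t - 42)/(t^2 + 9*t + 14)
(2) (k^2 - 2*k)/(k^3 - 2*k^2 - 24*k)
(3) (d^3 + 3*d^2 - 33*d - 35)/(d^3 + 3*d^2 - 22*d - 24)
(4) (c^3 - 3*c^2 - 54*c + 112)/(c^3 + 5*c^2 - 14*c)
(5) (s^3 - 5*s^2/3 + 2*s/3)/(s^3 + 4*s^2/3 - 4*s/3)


(1) = (t - 6)/(t + 2)
(2) = (k - 2)/(k^2 - 2*k - 24)
(3) = (d^2 + 2*d - 35)/(d^2 + 2*d - 24)
(4) = (c - 8)/c
(5) = (s - 1)/(s + 2)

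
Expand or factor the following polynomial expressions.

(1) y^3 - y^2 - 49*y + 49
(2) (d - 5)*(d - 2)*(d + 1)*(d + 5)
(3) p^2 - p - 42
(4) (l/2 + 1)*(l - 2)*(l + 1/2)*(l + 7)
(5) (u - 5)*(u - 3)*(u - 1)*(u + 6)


(1) = (y - 7)*(y - 1)*(y + 7)
(2) = d^4 - d^3 - 27*d^2 + 25*d + 50
(3) = (p - 7)*(p + 6)
(4) = l^4/2 + 15*l^3/4 - l^2/4 - 15*l - 7
(5) = u^4 - 3*u^3 - 31*u^2 + 123*u - 90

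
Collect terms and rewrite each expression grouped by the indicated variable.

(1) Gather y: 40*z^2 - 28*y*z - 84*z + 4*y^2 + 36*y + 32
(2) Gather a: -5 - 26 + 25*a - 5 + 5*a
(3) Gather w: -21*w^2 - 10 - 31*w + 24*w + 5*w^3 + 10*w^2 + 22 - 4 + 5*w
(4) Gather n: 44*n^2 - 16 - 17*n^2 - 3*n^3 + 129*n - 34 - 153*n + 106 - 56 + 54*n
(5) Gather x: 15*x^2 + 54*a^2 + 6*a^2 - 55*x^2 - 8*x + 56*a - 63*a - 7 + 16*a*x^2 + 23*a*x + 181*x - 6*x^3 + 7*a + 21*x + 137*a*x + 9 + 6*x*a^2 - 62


(1) = 4*y^2 + y*(36 - 28*z) + 40*z^2 - 84*z + 32
(2) = 30*a - 36
(3) = 5*w^3 - 11*w^2 - 2*w + 8
(4) = -3*n^3 + 27*n^2 + 30*n
(5) = 60*a^2 - 6*x^3 + x^2*(16*a - 40) + x*(6*a^2 + 160*a + 194) - 60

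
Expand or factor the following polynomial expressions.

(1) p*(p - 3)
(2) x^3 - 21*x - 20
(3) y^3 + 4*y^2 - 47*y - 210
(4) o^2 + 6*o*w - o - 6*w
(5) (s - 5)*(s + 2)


(1) = p^2 - 3*p
(2) = (x - 5)*(x + 1)*(x + 4)
(3) = (y - 7)*(y + 5)*(y + 6)
(4) = (o - 1)*(o + 6*w)
(5) = s^2 - 3*s - 10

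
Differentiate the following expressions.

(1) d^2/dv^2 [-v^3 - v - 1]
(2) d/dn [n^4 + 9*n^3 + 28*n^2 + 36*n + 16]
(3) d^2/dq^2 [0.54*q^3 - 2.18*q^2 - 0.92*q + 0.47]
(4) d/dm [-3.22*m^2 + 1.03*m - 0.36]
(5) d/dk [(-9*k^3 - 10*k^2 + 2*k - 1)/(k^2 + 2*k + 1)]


(1) = -6*v
(2) = 4*n^3 + 27*n^2 + 56*n + 36
(3) = 3.24*q - 4.36
(4) = 1.03 - 6.44*m
(5) = (-9*k^3 - 27*k^2 - 22*k + 4)/(k^3 + 3*k^2 + 3*k + 1)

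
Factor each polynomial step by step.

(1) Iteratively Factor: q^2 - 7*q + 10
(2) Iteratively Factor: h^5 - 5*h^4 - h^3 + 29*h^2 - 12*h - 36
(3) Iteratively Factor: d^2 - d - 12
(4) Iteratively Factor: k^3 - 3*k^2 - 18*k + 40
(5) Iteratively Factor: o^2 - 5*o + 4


(1) = (q - 2)*(q - 5)
(2) = (h + 1)*(h^4 - 6*h^3 + 5*h^2 + 24*h - 36) = (h - 2)*(h + 1)*(h^3 - 4*h^2 - 3*h + 18) = (h - 2)*(h + 1)*(h + 2)*(h^2 - 6*h + 9) = (h - 3)*(h - 2)*(h + 1)*(h + 2)*(h - 3)
(3) = (d + 3)*(d - 4)
(4) = (k - 2)*(k^2 - k - 20) = (k - 2)*(k + 4)*(k - 5)
(5) = (o - 4)*(o - 1)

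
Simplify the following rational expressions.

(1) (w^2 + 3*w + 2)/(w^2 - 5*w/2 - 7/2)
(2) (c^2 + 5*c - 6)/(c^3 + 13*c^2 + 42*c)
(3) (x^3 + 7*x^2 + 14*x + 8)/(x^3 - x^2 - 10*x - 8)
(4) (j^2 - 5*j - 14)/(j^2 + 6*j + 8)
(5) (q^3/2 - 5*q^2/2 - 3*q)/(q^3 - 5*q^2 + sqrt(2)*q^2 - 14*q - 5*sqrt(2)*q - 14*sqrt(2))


(1) = (2*w + 4)/(2*w - 7)
(2) = (c - 1)/(c^2 + 7*c)
(3) = (x + 4)/(x - 4)
(4) = (j - 7)/(j + 4)
(5) = (q^3 - 5*q^2 - 6*q)/(2*q^3 + q^2*(-10 + 2*sqrt(2)) + q*(-28 - 10*sqrt(2)) - 28*sqrt(2))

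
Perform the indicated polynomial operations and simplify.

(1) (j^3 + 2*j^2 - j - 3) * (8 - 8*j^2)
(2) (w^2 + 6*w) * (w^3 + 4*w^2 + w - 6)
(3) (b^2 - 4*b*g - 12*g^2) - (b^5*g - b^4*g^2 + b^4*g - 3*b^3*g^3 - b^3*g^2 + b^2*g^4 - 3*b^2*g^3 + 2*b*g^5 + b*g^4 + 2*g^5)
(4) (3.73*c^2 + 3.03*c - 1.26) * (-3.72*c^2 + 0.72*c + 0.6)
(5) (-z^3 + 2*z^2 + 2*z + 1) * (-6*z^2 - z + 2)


(1) = -8*j^5 - 16*j^4 + 16*j^3 + 40*j^2 - 8*j - 24
(2) = w^5 + 10*w^4 + 25*w^3 - 36*w
(3) = -b^5*g + b^4*g^2 - b^4*g + 3*b^3*g^3 + b^3*g^2 - b^2*g^4 + 3*b^2*g^3 + b^2 - 2*b*g^5 - b*g^4 - 4*b*g - 2*g^5 - 12*g^2
(4) = -13.8756*c^4 - 8.586*c^3 + 9.1068*c^2 + 0.9108*c - 0.756
(5) = 6*z^5 - 11*z^4 - 16*z^3 - 4*z^2 + 3*z + 2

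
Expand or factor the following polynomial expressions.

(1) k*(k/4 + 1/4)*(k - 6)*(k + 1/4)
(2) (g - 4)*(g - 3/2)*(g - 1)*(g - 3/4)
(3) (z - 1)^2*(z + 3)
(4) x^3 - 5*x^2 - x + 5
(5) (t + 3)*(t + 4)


(1) = k^4/4 - 19*k^3/16 - 29*k^2/16 - 3*k/8
(2) = g^4 - 29*g^3/4 + 131*g^2/8 - 117*g/8 + 9/2
(3) = z^3 + z^2 - 5*z + 3
(4) = (x - 5)*(x - 1)*(x + 1)
(5) = t^2 + 7*t + 12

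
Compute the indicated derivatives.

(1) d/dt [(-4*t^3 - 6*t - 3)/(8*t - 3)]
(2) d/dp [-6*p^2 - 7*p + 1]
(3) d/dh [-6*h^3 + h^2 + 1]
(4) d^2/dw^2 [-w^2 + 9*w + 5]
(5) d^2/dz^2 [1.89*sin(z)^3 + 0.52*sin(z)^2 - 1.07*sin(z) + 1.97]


(1) = 2*(-32*t^3 + 18*t^2 + 21)/(64*t^2 - 48*t + 9)
(2) = -12*p - 7
(3) = 2*h*(1 - 9*h)
(4) = -2
(5) = -0.3475*sin(z) + 4.2525*sin(3*z) + 1.04*cos(2*z)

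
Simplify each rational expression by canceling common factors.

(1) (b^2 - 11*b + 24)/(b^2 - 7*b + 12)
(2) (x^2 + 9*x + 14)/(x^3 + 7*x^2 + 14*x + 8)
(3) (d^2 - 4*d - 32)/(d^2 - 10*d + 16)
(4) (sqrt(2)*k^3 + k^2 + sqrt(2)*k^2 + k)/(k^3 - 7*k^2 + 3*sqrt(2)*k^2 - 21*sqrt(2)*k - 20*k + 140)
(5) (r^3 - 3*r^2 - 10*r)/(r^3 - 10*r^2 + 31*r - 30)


(1) = (b - 8)/(b - 4)
(2) = (x + 7)/(x^2 + 5*x + 4)
(3) = (d + 4)/(d - 2)
(4) = (sqrt(2)*k^3 + k^2*(1 + sqrt(2)) + k)/(k^3 + k^2*(-7 + 3*sqrt(2)) + k*(-21*sqrt(2) - 20) + 140)
(5) = (r^2 + 2*r)/(r^2 - 5*r + 6)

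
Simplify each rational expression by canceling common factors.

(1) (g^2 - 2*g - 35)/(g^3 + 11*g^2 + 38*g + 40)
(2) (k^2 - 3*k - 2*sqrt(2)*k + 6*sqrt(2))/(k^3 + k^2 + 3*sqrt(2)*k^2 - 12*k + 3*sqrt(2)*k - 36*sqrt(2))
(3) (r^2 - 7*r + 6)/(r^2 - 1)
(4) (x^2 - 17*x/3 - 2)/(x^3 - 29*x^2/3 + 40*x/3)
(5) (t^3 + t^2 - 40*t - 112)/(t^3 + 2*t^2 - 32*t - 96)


(1) = (g - 7)/(g^2 + 6*g + 8)
(2) = (k - 2*sqrt(2))/(k^2 + k*(4 + 3*sqrt(2)) + 12*sqrt(2))
(3) = (r - 6)/(r + 1)
(4) = (3*x^2 - 17*x - 6)/(3*x^3 - 29*x^2 + 40*x)
(5) = (t - 7)/(t - 6)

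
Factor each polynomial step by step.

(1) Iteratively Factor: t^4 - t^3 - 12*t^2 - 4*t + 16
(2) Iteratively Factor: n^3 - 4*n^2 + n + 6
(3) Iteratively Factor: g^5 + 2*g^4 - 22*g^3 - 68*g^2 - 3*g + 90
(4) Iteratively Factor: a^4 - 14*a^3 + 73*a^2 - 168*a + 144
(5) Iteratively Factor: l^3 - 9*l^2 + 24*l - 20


(1) = (t + 2)*(t^3 - 3*t^2 - 6*t + 8) = (t + 2)^2*(t^2 - 5*t + 4) = (t - 1)*(t + 2)^2*(t - 4)
(2) = (n + 1)*(n^2 - 5*n + 6) = (n - 2)*(n + 1)*(n - 3)
(3) = (g + 3)*(g^4 - g^3 - 19*g^2 - 11*g + 30) = (g + 2)*(g + 3)*(g^3 - 3*g^2 - 13*g + 15) = (g + 2)*(g + 3)^2*(g^2 - 6*g + 5) = (g - 5)*(g + 2)*(g + 3)^2*(g - 1)
(4) = (a - 4)*(a^3 - 10*a^2 + 33*a - 36) = (a - 4)*(a - 3)*(a^2 - 7*a + 12) = (a - 4)*(a - 3)^2*(a - 4)
(5) = (l - 5)*(l^2 - 4*l + 4) = (l - 5)*(l - 2)*(l - 2)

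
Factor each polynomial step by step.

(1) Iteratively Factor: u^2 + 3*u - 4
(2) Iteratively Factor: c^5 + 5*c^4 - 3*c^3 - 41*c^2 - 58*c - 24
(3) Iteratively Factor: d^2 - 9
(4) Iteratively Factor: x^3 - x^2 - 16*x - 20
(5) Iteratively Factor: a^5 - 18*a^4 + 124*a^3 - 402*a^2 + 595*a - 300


(1) = (u + 4)*(u - 1)
(2) = (c + 2)*(c^4 + 3*c^3 - 9*c^2 - 23*c - 12) = (c - 3)*(c + 2)*(c^3 + 6*c^2 + 9*c + 4) = (c - 3)*(c + 1)*(c + 2)*(c^2 + 5*c + 4) = (c - 3)*(c + 1)^2*(c + 2)*(c + 4)
(3) = (d + 3)*(d - 3)
(4) = (x - 5)*(x^2 + 4*x + 4) = (x - 5)*(x + 2)*(x + 2)
(5) = (a - 3)*(a^4 - 15*a^3 + 79*a^2 - 165*a + 100) = (a - 5)*(a - 3)*(a^3 - 10*a^2 + 29*a - 20) = (a - 5)^2*(a - 3)*(a^2 - 5*a + 4) = (a - 5)^2*(a - 4)*(a - 3)*(a - 1)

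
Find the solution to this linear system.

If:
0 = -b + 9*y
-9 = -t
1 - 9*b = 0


Then:
b = 1/9
t = 9
y = 1/81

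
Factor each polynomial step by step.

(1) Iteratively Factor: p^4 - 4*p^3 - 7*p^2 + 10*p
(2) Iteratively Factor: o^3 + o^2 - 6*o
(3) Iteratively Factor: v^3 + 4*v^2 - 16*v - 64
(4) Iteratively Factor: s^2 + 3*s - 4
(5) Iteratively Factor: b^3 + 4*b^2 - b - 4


(1) = (p)*(p^3 - 4*p^2 - 7*p + 10) = p*(p + 2)*(p^2 - 6*p + 5) = p*(p - 1)*(p + 2)*(p - 5)
(2) = (o + 3)*(o^2 - 2*o) = o*(o + 3)*(o - 2)
(3) = (v - 4)*(v^2 + 8*v + 16) = (v - 4)*(v + 4)*(v + 4)
(4) = (s + 4)*(s - 1)
(5) = (b + 4)*(b^2 - 1) = (b + 1)*(b + 4)*(b - 1)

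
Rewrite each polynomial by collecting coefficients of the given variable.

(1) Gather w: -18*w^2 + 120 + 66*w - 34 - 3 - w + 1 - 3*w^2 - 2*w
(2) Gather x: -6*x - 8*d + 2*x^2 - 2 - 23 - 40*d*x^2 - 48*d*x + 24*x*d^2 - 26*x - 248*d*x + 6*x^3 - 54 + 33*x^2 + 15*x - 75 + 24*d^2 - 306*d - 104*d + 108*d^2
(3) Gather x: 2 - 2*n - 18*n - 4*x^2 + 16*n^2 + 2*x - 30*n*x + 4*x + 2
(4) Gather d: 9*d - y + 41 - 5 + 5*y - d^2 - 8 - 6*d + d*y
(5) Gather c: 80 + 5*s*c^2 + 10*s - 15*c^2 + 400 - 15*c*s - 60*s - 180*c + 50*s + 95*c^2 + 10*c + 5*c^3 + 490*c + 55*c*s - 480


(1) = -21*w^2 + 63*w + 84
(2) = 132*d^2 - 418*d + 6*x^3 + x^2*(35 - 40*d) + x*(24*d^2 - 296*d - 17) - 154
(3) = 16*n^2 - 20*n - 4*x^2 + x*(6 - 30*n) + 4
(4) = -d^2 + d*(y + 3) + 4*y + 28
(5) = 5*c^3 + c^2*(5*s + 80) + c*(40*s + 320)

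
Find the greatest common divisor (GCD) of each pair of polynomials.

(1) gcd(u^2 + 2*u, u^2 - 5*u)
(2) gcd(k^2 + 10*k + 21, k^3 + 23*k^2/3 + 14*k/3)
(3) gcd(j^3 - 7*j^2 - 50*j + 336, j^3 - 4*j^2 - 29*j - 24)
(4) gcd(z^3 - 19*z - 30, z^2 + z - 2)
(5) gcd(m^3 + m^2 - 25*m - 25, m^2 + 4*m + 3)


(1) = gcd(u*(u + 2), u*(u - 5)) = u
(2) = gcd((k + 3)*(k + 7), k*(k + 2/3)*(k + 7)) = k + 7
(3) = j - 8
(4) = z + 2
(5) = gcd((m - 5)*(m + 1)*(m + 5), (m + 1)*(m + 3)) = m + 1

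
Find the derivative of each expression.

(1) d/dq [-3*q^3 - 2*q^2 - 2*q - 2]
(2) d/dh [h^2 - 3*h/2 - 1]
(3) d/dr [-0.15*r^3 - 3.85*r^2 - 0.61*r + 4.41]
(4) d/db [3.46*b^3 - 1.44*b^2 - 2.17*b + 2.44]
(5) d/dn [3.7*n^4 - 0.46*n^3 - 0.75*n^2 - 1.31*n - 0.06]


(1) = -9*q^2 - 4*q - 2
(2) = 2*h - 3/2
(3) = -0.45*r^2 - 7.7*r - 0.61
(4) = 10.38*b^2 - 2.88*b - 2.17
(5) = 14.8*n^3 - 1.38*n^2 - 1.5*n - 1.31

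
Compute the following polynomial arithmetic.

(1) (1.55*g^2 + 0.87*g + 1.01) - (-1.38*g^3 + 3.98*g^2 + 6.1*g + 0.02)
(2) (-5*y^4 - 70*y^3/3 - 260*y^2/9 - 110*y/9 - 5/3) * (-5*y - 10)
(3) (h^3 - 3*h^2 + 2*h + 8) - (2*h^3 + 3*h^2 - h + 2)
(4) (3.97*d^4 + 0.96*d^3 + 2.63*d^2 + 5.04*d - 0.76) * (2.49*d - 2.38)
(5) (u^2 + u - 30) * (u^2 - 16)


(1) = 1.38*g^3 - 2.43*g^2 - 5.23*g + 0.99
(2) = 25*y^5 + 500*y^4/3 + 3400*y^3/9 + 350*y^2 + 1175*y/9 + 50/3
(3) = -h^3 - 6*h^2 + 3*h + 6
(4) = 9.8853*d^5 - 7.0582*d^4 + 4.2639*d^3 + 6.2902*d^2 - 13.8876*d + 1.8088
(5) = u^4 + u^3 - 46*u^2 - 16*u + 480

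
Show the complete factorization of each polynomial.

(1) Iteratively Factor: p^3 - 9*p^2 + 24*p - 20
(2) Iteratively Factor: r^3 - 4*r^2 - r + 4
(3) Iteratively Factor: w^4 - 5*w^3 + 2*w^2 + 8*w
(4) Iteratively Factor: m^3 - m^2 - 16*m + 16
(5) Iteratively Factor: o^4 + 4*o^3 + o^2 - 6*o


(1) = (p - 2)*(p^2 - 7*p + 10) = (p - 5)*(p - 2)*(p - 2)
(2) = (r - 4)*(r^2 - 1) = (r - 4)*(r + 1)*(r - 1)
(3) = (w)*(w^3 - 5*w^2 + 2*w + 8) = w*(w - 2)*(w^2 - 3*w - 4) = w*(w - 4)*(w - 2)*(w + 1)
(4) = (m - 1)*(m^2 - 16) = (m - 1)*(m + 4)*(m - 4)
(5) = (o)*(o^3 + 4*o^2 + o - 6) = o*(o + 3)*(o^2 + o - 2) = o*(o - 1)*(o + 3)*(o + 2)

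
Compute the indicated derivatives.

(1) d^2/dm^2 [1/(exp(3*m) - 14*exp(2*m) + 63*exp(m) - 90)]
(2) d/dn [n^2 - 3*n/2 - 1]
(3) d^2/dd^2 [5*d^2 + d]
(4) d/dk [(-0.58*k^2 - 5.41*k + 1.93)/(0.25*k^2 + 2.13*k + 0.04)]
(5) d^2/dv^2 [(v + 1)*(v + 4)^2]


(1) = ((-9*exp(2*m) + 56*exp(m) - 63)*(exp(3*m) - 14*exp(2*m) + 63*exp(m) - 90) + 2*(3*exp(2*m) - 28*exp(m) + 63)^2*exp(m))*exp(m)/(exp(3*m) - 14*exp(2*m) + 63*exp(m) - 90)^3
(2) = 2*n - 3/2
(3) = 10
(4) = (0.1171*k^2 - 1.0114*k - 4.3273)/(0.0625*k^4 + 1.065*k^3 + 4.5569*k^2 + 0.1704*k + 0.0016)
(5) = 6*v + 18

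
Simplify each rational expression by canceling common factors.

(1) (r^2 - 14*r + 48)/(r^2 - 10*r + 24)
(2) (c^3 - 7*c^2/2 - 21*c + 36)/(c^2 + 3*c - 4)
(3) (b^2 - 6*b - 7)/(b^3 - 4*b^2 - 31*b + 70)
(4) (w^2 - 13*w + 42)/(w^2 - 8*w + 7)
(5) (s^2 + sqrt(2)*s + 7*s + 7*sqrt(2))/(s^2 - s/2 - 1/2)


(1) = (r - 8)/(r - 4)
(2) = (2*c^2 - 15*c + 18)/(2*c - 2)
(3) = (b + 1)/(b^2 + 3*b - 10)
(4) = (w - 6)/(w - 1)
(5) = (2*s^2 + s*(2*sqrt(2) + 14) + 14*sqrt(2))/(2*s^2 - s - 1)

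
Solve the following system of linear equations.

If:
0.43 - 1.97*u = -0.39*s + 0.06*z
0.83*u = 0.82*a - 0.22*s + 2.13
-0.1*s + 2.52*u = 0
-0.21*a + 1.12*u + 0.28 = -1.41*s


Then:
a = -2.78
s = -0.59
u = -0.02
z = 4.08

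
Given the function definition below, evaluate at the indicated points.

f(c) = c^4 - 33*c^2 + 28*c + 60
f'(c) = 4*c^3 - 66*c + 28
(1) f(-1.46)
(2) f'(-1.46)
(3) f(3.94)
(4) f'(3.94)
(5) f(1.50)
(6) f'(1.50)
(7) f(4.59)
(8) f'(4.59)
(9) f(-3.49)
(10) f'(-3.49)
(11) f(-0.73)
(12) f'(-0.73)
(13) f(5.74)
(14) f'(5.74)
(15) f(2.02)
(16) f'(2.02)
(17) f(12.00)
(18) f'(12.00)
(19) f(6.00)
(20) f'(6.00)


(1) = -46.68
(2) = 111.91
(3) = -100.98
(4) = 12.61
(5) = 32.81
(6) = -57.50
(7) = -62.86
(8) = 111.87
(9) = -291.31
(10) = 88.31
(11) = 22.26
(12) = 74.62
(13) = 218.99
(14) = 405.64
(15) = -1.44
(16) = -72.35
(17) = 16380.00
(18) = 6148.00
(19) = 336.00
(20) = 496.00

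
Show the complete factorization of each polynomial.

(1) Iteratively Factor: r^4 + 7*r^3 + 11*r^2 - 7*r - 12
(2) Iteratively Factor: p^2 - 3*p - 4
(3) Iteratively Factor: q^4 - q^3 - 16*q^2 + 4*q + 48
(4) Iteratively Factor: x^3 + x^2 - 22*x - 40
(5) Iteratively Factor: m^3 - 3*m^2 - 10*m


(1) = (r + 1)*(r^3 + 6*r^2 + 5*r - 12) = (r + 1)*(r + 3)*(r^2 + 3*r - 4) = (r + 1)*(r + 3)*(r + 4)*(r - 1)
(2) = (p + 1)*(p - 4)
(3) = (q - 2)*(q^3 + q^2 - 14*q - 24) = (q - 2)*(q + 2)*(q^2 - q - 12) = (q - 2)*(q + 2)*(q + 3)*(q - 4)
(4) = (x - 5)*(x^2 + 6*x + 8) = (x - 5)*(x + 2)*(x + 4)
(5) = (m + 2)*(m^2 - 5*m) = (m - 5)*(m + 2)*(m)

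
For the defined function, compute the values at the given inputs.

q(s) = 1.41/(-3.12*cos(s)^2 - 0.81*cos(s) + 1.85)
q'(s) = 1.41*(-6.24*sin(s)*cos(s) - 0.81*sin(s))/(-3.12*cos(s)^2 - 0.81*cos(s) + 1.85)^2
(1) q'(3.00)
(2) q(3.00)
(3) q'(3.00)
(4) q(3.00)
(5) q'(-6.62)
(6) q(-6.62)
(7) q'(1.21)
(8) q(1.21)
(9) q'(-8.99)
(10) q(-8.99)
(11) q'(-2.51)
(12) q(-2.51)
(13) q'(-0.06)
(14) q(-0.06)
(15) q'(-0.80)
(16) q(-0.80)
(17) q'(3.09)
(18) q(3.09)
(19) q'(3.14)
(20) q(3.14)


(1) = 6.48
(2) = -3.47
(3) = 6.48
(4) = -3.47
(5) = 1.09
(6) = -0.83
(7) = -2.88
(8) = 1.20
(9) = -8712.46
(10) = 77.55
(11) = -15.83
(12) = 2.99
(13) = 0.14
(14) = -0.68
(15) = 99.67
(16) = -6.16
(17) = 1.92
(18) = -3.11
(19) = 0.06
(20) = -3.07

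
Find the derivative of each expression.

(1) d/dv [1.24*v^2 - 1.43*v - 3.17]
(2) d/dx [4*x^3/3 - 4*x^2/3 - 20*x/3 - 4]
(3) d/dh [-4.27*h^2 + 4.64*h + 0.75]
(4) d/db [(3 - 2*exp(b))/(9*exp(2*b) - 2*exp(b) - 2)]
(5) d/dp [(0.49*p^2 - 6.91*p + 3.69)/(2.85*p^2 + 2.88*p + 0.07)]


(1) = 2.48*v - 1.43
(2) = 4*x^2 - 8*x/3 - 20/3
(3) = 4.64 - 8.54*h
(4) = (18*exp(2*b) - 54*exp(b) + 10)*exp(b)/(81*exp(4*b) - 36*exp(3*b) - 32*exp(2*b) + 8*exp(b) + 4)
(5) = (21.1047*p^2 - 20.9644*p - 11.1109)/(8.1225*p^4 + 16.416*p^3 + 8.6934*p^2 + 0.4032*p + 0.0049)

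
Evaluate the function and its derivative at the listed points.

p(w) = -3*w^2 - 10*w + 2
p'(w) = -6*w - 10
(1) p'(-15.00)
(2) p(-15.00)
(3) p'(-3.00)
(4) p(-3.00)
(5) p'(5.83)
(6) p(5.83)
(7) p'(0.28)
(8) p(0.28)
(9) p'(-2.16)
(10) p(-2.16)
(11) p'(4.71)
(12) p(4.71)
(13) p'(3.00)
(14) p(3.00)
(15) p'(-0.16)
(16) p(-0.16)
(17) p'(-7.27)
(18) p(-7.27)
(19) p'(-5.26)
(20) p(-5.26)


(1) = 80.00
(2) = -523.00
(3) = 8.00
(4) = 5.00
(5) = -44.98
(6) = -158.27
(7) = -11.68
(8) = -1.04
(9) = 2.96
(10) = 9.60
(11) = -38.26
(12) = -111.65
(13) = -28.00
(14) = -55.00
(15) = -9.04
(16) = 3.52
(17) = 33.62
(18) = -83.86
(19) = 21.56
(20) = -28.40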